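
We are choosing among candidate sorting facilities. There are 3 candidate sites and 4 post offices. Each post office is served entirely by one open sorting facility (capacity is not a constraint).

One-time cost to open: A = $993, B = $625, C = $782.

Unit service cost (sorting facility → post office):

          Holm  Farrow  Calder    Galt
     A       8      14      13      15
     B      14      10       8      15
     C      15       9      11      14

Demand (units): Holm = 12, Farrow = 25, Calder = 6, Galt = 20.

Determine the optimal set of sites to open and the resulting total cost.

Open B only; minimum total cost 1391.

For any fixed open set, each post office goes to its cheapest open site; total = fixed + service.
{B}: Holm→B 14·12=168, Farrow→B 10·25=250, Calder→B 8·6=48, Galt→B 15·20=300. Service 766; fixed 625; total 1391.
{C}: service 751 + fixed 782 = 1533
{A}: service 824 + fixed 993 = 1817
{A, B, C}: service 649 + fixed 2400 = 3049
(All 7 nonempty subsets were checked; B only is lowest.)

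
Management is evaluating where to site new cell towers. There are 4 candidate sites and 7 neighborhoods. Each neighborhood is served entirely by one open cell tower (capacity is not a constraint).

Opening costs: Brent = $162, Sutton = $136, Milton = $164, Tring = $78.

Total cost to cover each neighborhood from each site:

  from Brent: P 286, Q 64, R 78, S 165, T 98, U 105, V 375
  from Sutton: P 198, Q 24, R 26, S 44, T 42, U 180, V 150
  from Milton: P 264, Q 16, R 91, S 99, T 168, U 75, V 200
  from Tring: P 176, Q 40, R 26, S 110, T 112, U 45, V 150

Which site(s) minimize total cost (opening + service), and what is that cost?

For any fixed open set, each neighborhood goes to its cheapest open site; total = fixed + service.
{Sutton, Tring}: P→Tring 176, Q→Sutton 24, R→Sutton 26, S→Sutton 44, T→Sutton 42, U→Tring 45, V→Sutton 150. Service 507; fixed 214; total 721.
{Tring}: P→Tring 176, Q→Tring 40, R→Tring 26, S→Tring 110, T→Tring 112, U→Tring 45, V→Tring 150. Service 659; fixed 78; total 737.
{Sutton}: P→Sutton 198, Q→Sutton 24, R→Sutton 26, S→Sutton 44, T→Sutton 42, U→Sutton 180, V→Sutton 150. Service 664; fixed 136; total 800.
{Brent, Sutton, Milton, Tring}: service 499 + fixed 540 = 1039
No other subset beats 721.

Open Sutton and Tring; minimum total cost 721.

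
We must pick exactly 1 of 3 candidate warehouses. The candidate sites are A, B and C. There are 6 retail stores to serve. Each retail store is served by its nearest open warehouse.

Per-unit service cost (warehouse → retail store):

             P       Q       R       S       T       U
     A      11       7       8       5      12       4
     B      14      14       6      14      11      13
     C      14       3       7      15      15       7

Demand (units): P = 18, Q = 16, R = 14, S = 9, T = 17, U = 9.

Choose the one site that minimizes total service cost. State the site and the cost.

With exactly 1 open, each retail store uses its cheapest among the chosen.
{A}: P→A 11·18=198, Q→A 7·16=112, R→A 8·14=112, S→A 5·9=45, T→A 12·17=204, U→A 4·9=36. Service cost 707.
{C}: service cost 851
{B}: service cost 990
Among all 3 size-1 choices, {A} is lowest.

Choose A only; total service cost 707.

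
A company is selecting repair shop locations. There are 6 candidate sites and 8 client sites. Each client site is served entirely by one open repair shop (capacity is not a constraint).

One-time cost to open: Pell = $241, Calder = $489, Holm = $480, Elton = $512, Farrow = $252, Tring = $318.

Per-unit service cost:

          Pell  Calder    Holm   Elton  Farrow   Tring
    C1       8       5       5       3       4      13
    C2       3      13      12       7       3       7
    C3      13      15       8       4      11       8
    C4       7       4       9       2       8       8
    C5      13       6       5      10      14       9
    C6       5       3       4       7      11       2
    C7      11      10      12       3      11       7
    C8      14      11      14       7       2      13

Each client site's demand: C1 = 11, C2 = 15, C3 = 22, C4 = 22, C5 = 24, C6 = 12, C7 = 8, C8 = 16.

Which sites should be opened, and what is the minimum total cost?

Open Elton only; minimum total cost 1242.

For any fixed open set, each client site goes to its cheapest open site; total = fixed + service.
{Elton}: C1→Elton 3·11=33, C2→Elton 7·15=105, C3→Elton 4·22=88, C4→Elton 2·22=44, C5→Elton 10·24=240, C6→Elton 7·12=84, C7→Elton 3·8=24, C8→Elton 7·16=112. Service 730; fixed 512; total 1242.
{Farrow, Tring}: C1→Farrow 4·11=44, C2→Farrow 3·15=45, C3→Tring 8·22=176, C4→Farrow 8·22=176, C5→Tring 9·24=216, C6→Tring 2·12=24, C7→Tring 7·8=56, C8→Farrow 2·16=32. Service 769; fixed 570; total 1339.
{Farrow}: service 1095 + fixed 252 = 1347
{Pell, Calder, Holm, Elton, Farrow, Tring}: service 410 + fixed 2292 = 2702
No other subset beats 1242.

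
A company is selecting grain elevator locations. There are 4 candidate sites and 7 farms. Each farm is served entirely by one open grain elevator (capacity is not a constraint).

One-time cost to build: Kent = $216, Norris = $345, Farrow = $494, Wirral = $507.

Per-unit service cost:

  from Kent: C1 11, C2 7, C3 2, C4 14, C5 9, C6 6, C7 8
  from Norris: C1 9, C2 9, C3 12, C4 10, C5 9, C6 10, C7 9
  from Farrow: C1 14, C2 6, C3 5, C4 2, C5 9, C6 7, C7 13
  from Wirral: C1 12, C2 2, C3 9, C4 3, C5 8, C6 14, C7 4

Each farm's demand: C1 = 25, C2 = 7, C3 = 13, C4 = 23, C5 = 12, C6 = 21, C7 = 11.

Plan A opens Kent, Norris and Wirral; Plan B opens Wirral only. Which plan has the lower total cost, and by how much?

Plan A: {Kent, Norris, Wirral}: C1→Norris 9·25=225, C2→Wirral 2·7=14, C3→Kent 2·13=26, C4→Wirral 3·23=69, C5→Wirral 8·12=96, C6→Kent 6·21=126, C7→Wirral 4·11=44. Service 600; fixed 1068; total 1668.
Plan B: {Wirral}: C1→Wirral 12·25=300, C2→Wirral 2·7=14, C3→Wirral 9·13=117, C4→Wirral 3·23=69, C5→Wirral 8·12=96, C6→Wirral 14·21=294, C7→Wirral 4·11=44. Service 934; fixed 507; total 1441.
Difference: |1668 − 1441| = 227.

Plan B is cheaper by 227.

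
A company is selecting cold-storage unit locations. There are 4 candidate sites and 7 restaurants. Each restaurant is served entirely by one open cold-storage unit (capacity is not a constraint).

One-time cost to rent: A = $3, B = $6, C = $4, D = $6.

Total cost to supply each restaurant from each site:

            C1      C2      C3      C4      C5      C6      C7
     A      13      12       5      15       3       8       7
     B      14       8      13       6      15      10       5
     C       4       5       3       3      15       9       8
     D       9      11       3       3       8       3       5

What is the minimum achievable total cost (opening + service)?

Minimum total cost: 39

For any fixed open set, each restaurant goes to its cheapest open site; total = fixed + service.
{A, C, D}: C1→C 4, C2→C 5, C3→C 3, C4→C 3, C5→A 3, C6→D 3, C7→D 5. Service 26; fixed 13; total 39.
{A, C}: service 33 + fixed 7 = 40
{C, D}: service 31 + fixed 10 = 41
{A, B, C, D}: C1→C 4, C2→C 5, C3→C 3, C4→C 3, C5→A 3, C6→D 3, C7→B 5. Service 26; fixed 19; total 45.
No other subset beats 39.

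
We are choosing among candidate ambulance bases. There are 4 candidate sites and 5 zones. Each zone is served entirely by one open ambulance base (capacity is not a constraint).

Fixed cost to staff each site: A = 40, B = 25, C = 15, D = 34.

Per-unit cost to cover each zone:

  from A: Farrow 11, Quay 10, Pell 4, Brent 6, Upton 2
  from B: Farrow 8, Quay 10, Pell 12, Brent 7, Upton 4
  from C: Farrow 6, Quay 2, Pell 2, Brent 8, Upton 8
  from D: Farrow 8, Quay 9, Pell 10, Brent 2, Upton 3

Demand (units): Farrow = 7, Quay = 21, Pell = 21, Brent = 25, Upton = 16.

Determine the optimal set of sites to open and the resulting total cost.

Open C and D; minimum total cost 273.

For any fixed open set, each zone goes to its cheapest open site; total = fixed + service.
{C, D}: Farrow→C 6·7=42, Quay→C 2·21=42, Pell→C 2·21=42, Brent→D 2·25=50, Upton→D 3·16=48. Service 224; fixed 49; total 273.
{A, C, D}: service 208 + fixed 89 = 297
{B, C, D}: service 224 + fixed 74 = 298
{A, B, C, D}: Farrow→C 6·7=42, Quay→C 2·21=42, Pell→C 2·21=42, Brent→D 2·25=50, Upton→A 2·16=32. Service 208; fixed 114; total 322.
No other subset beats 273.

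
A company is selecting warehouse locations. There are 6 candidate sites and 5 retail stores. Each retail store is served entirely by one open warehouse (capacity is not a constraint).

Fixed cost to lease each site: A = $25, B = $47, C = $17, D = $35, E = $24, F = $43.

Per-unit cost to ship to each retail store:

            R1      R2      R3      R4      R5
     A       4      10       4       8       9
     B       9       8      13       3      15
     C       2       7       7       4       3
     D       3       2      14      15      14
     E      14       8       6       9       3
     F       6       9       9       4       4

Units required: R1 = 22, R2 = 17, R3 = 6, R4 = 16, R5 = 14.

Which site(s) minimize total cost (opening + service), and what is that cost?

Open C and D; minimum total cost 278.

For any fixed open set, each retail store goes to its cheapest open site; total = fixed + service.
{C, D}: R1→C 2·22=44, R2→D 2·17=34, R3→C 7·6=42, R4→C 4·16=64, R5→C 3·14=42. Service 226; fixed 52; total 278.
{A, C, D}: service 208 + fixed 77 = 285
{C, D, E}: service 220 + fixed 76 = 296
{A, B, C, D, E, F}: service 192 + fixed 191 = 383
No other subset beats 278.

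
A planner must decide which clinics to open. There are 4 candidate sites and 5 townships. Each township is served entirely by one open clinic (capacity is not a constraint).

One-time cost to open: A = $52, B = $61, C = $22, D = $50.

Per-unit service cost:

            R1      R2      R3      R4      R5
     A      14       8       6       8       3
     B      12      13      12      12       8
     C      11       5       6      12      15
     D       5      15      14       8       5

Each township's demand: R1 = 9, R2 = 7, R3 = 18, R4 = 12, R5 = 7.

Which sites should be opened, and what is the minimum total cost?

Open C and D; minimum total cost 391.

For any fixed open set, each township goes to its cheapest open site; total = fixed + service.
{C, D}: R1→D 5·9=45, R2→C 5·7=35, R3→C 6·18=108, R4→D 8·12=96, R5→D 5·7=35. Service 319; fixed 72; total 391.
{A, D}: R1→D 5·9=45, R2→A 8·7=56, R3→A 6·18=108, R4→A 8·12=96, R5→A 3·7=21. Service 326; fixed 102; total 428.
{A, C, D}: service 305 + fixed 124 = 429
{A, B, C, D}: R1→D 5·9=45, R2→C 5·7=35, R3→A 6·18=108, R4→A 8·12=96, R5→A 3·7=21. Service 305; fixed 185; total 490.
No other subset beats 391.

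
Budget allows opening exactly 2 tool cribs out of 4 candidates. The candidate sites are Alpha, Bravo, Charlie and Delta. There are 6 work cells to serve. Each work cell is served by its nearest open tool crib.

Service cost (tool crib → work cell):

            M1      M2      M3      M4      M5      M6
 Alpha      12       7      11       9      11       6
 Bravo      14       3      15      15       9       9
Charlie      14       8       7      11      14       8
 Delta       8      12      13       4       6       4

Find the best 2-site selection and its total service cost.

Choose Charlie and Delta; total service cost 37.

With exactly 2 open, each work cell uses its cheapest among the chosen.
{Charlie, Delta}: M1→Delta 8, M2→Charlie 8, M3→Charlie 7, M4→Delta 4, M5→Delta 6, M6→Delta 4. Service cost 37.
{Bravo, Delta}: service cost 38
{Alpha, Delta}: service cost 40
Among all 6 size-2 choices, {Charlie, Delta} is lowest.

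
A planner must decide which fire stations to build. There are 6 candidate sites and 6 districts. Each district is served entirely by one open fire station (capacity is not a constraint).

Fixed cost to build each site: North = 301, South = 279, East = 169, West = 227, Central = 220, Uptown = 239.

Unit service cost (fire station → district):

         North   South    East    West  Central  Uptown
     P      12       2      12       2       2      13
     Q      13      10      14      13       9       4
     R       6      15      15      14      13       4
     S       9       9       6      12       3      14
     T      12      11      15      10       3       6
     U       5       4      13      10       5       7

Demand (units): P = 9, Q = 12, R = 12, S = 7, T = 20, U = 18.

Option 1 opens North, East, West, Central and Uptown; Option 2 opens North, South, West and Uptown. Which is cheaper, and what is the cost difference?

Option 2 is cheaper by 26.

Option 1: {North, East, West, Central, Uptown}: P→West 2·9=18, Q→Uptown 4·12=48, R→Uptown 4·12=48, S→Central 3·7=21, T→Central 3·20=60, U→North 5·18=90. Service 285; fixed 1156; total 1441.
Option 2: {North, South, West, Uptown}: P→South 2·9=18, Q→Uptown 4·12=48, R→Uptown 4·12=48, S→North 9·7=63, T→Uptown 6·20=120, U→South 4·18=72. Service 369; fixed 1046; total 1415.
Difference: |1441 − 1415| = 26.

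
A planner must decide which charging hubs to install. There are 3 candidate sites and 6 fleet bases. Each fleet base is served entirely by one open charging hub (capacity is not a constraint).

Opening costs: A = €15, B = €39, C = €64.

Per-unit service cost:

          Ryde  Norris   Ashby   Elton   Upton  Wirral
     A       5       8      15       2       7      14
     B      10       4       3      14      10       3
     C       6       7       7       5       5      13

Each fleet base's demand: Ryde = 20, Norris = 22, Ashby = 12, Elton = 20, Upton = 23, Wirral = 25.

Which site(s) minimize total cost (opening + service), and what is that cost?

For any fixed open set, each fleet base goes to its cheapest open site; total = fixed + service.
{A, B}: Ryde→A 5·20=100, Norris→B 4·22=88, Ashby→B 3·12=36, Elton→A 2·20=40, Upton→A 7·23=161, Wirral→B 3·25=75. Service 500; fixed 54; total 554.
{A, B, C}: Ryde→A 5·20=100, Norris→B 4·22=88, Ashby→B 3·12=36, Elton→A 2·20=40, Upton→C 5·23=115, Wirral→B 3·25=75. Service 454; fixed 118; total 572.
{B, C}: Ryde→C 6·20=120, Norris→B 4·22=88, Ashby→B 3·12=36, Elton→C 5·20=100, Upton→C 5·23=115, Wirral→B 3·25=75. Service 534; fixed 103; total 637.
{A}: Ryde→A 5·20=100, Norris→A 8·22=176, Ashby→A 15·12=180, Elton→A 2·20=40, Upton→A 7·23=161, Wirral→A 14·25=350. Service 1007; fixed 15; total 1022.
No other subset beats 554.

Open A and B; minimum total cost 554.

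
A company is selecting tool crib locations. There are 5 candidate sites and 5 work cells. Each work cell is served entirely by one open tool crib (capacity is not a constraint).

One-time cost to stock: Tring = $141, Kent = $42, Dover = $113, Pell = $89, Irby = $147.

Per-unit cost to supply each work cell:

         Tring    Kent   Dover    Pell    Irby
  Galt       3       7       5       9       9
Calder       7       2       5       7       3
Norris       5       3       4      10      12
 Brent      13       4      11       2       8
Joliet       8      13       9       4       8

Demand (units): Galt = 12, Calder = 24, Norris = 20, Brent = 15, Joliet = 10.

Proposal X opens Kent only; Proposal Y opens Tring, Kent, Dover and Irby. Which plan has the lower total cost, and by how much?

Proposal X is cheaper by 303.

Proposal X: {Kent}: Galt→Kent 7·12=84, Calder→Kent 2·24=48, Norris→Kent 3·20=60, Brent→Kent 4·15=60, Joliet→Kent 13·10=130. Service 382; fixed 42; total 424.
Proposal Y: {Tring, Kent, Dover, Irby}: Galt→Tring 3·12=36, Calder→Kent 2·24=48, Norris→Kent 3·20=60, Brent→Kent 4·15=60, Joliet→Tring 8·10=80. Service 284; fixed 443; total 727.
Difference: |424 − 727| = 303.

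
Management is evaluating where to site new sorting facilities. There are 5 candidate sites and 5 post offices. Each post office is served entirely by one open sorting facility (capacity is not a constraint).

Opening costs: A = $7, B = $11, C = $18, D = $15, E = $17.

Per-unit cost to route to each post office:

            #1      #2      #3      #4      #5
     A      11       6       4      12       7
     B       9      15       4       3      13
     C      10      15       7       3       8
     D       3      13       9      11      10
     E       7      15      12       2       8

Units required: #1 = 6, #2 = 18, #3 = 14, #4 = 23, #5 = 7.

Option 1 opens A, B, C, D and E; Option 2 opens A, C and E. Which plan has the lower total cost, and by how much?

Option 2 is cheaper by 2.

Option 1: {A, B, C, D, E}: #1→D 3·6=18, #2→A 6·18=108, #3→A 4·14=56, #4→E 2·23=46, #5→A 7·7=49. Service 277; fixed 68; total 345.
Option 2: {A, C, E}: #1→E 7·6=42, #2→A 6·18=108, #3→A 4·14=56, #4→E 2·23=46, #5→A 7·7=49. Service 301; fixed 42; total 343.
Difference: |345 − 343| = 2.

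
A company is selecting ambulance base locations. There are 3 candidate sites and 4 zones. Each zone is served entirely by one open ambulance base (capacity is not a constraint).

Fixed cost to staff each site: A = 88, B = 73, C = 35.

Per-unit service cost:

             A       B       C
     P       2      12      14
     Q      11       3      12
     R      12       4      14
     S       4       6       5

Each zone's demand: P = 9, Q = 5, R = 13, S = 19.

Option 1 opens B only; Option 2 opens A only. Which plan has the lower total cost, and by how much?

Option 1 is cheaper by 31.

Option 1: {B}: P→B 12·9=108, Q→B 3·5=15, R→B 4·13=52, S→B 6·19=114. Service 289; fixed 73; total 362.
Option 2: {A}: P→A 2·9=18, Q→A 11·5=55, R→A 12·13=156, S→A 4·19=76. Service 305; fixed 88; total 393.
Difference: |362 − 393| = 31.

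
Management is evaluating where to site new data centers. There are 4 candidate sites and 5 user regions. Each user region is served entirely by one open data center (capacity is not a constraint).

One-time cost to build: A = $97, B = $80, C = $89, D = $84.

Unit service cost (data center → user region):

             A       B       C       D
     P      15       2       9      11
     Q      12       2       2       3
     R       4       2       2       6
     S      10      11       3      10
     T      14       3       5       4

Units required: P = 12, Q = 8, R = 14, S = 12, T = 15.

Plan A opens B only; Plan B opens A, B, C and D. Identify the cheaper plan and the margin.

Plan A is cheaper by 174.

Plan A: {B}: P→B 2·12=24, Q→B 2·8=16, R→B 2·14=28, S→B 11·12=132, T→B 3·15=45. Service 245; fixed 80; total 325.
Plan B: {A, B, C, D}: P→B 2·12=24, Q→B 2·8=16, R→B 2·14=28, S→C 3·12=36, T→B 3·15=45. Service 149; fixed 350; total 499.
Difference: |325 − 499| = 174.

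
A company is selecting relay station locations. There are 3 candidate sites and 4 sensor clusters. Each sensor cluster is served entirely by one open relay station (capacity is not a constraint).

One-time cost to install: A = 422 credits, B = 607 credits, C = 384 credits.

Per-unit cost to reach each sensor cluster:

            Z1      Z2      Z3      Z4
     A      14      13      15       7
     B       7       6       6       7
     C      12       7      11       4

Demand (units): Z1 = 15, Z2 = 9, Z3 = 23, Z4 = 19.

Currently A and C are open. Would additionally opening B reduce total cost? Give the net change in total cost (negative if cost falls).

No — net change +408 (cost rises by 408).

Current service cost with {A, C}: 572.
Adding B: each sensor cluster re-picks its cheapest; new service cost 373, saving 199.
Extra fixed cost: 607. Net change = 607 − 199 = 408.
(Totals: 1378 → 1786.)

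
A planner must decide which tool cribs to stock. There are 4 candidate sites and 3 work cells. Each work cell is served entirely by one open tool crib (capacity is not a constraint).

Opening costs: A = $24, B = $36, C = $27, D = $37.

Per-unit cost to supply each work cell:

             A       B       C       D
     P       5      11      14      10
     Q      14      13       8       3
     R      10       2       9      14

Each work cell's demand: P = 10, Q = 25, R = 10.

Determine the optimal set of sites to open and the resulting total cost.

Open A, B and D; minimum total cost 242.

For any fixed open set, each work cell goes to its cheapest open site; total = fixed + service.
{A, B, D}: P→A 5·10=50, Q→D 3·25=75, R→B 2·10=20. Service 145; fixed 97; total 242.
{B, D}: service 195 + fixed 73 = 268
{A, B, C, D}: service 145 + fixed 124 = 269
{A}: P→A 5·10=50, Q→A 14·25=350, R→A 10·10=100. Service 500; fixed 24; total 524.
(All 15 nonempty subsets were checked; A, B and D is lowest.)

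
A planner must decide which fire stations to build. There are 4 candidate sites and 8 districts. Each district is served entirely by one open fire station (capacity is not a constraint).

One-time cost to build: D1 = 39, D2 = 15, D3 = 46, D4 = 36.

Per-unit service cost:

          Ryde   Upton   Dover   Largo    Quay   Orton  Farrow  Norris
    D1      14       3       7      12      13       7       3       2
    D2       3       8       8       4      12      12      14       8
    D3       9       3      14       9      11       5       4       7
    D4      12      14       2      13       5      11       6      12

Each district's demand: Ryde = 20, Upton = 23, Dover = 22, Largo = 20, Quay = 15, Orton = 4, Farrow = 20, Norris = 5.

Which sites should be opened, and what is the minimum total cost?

For any fixed open set, each district goes to its cheapest open site; total = fixed + service.
{D1, D2, D4}: Ryde→D2 3·20=60, Upton→D1 3·23=69, Dover→D4 2·22=44, Largo→D2 4·20=80, Quay→D4 5·15=75, Orton→D1 7·4=28, Farrow→D1 3·20=60, Norris→D1 2·5=10. Service 426; fixed 90; total 516.
{D1, D2, D3, D4}: service 418 + fixed 136 = 554
{D2, D3, D4}: Ryde→D2 3·20=60, Upton→D3 3·23=69, Dover→D4 2·22=44, Largo→D2 4·20=80, Quay→D4 5·15=75, Orton→D3 5·4=20, Farrow→D3 4·20=80, Norris→D3 7·5=35. Service 463; fixed 97; total 560.
{D2}: service 1048 + fixed 15 = 1063
(All 15 nonempty subsets were checked; D1, D2 and D4 is lowest.)

Open D1, D2 and D4; minimum total cost 516.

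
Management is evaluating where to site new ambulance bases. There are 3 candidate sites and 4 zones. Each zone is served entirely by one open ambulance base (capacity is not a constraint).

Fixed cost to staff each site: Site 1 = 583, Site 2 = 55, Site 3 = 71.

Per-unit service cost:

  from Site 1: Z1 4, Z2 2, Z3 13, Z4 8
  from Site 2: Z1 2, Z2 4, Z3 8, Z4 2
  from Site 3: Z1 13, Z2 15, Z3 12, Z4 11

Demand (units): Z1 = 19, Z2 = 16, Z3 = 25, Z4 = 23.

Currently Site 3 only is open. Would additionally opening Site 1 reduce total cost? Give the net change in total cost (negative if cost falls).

No — net change +135 (cost rises by 135).

Current service cost with {Site 3}: 1040.
Adding Site 1: each zone re-picks its cheapest; new service cost 592, saving 448.
Extra fixed cost: 583. Net change = 583 − 448 = 135.
(Totals: 1111 → 1246.)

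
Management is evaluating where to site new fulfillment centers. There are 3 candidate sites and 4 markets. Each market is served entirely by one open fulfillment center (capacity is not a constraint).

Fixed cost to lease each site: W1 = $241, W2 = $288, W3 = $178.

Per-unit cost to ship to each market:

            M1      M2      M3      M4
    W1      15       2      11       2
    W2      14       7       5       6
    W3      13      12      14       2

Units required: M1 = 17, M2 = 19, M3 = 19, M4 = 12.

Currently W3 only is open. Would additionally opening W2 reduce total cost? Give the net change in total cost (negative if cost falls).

Current service cost with {W3}: 739.
Adding W2: each market re-picks its cheapest; new service cost 473, saving 266.
Extra fixed cost: 288. Net change = 288 − 266 = 22.
(Totals: 917 → 939.)

No — net change +22 (cost rises by 22).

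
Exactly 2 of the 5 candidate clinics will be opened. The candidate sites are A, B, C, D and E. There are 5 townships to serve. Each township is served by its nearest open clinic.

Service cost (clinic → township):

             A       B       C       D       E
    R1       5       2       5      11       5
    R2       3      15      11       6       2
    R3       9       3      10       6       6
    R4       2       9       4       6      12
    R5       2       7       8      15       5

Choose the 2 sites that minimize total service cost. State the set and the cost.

Choose A and B; total service cost 12.

With exactly 2 open, each township uses its cheapest among the chosen.
{A, B}: R1→B 2, R2→A 3, R3→B 3, R4→A 2, R5→A 2. Service cost 12.
{A, E}: service cost 17
{A, D}: service cost 18
Among all 10 size-2 choices, {A, B} is lowest.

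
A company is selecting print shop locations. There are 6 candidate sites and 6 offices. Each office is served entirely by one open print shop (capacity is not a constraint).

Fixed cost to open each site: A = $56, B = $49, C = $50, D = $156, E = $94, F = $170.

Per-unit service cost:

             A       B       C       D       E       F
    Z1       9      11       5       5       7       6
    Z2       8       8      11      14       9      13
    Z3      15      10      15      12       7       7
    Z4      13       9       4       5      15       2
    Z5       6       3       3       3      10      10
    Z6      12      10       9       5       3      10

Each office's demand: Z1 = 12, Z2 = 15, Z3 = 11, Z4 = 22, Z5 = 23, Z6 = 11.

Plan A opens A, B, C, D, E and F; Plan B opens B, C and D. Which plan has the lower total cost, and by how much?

Plan A: {A, B, C, D, E, F}: Z1→C 5·12=60, Z2→A 8·15=120, Z3→E 7·11=77, Z4→F 2·22=44, Z5→B 3·23=69, Z6→E 3·11=33. Service 403; fixed 575; total 978.
Plan B: {B, C, D}: Z1→C 5·12=60, Z2→B 8·15=120, Z3→B 10·11=110, Z4→C 4·22=88, Z5→B 3·23=69, Z6→D 5·11=55. Service 502; fixed 255; total 757.
Difference: |978 − 757| = 221.

Plan B is cheaper by 221.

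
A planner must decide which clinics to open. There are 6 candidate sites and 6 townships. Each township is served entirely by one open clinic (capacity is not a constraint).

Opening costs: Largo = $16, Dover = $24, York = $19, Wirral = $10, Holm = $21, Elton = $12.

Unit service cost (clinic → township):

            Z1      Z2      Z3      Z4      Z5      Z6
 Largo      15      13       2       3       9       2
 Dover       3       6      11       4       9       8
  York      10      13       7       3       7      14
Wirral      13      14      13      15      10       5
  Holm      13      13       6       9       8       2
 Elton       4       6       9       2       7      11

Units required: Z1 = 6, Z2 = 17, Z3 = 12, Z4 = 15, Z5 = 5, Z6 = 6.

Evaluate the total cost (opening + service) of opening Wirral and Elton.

Each township is assigned to its cheapest site among the open ones.
{Wirral, Elton}: Z1→Elton 4·6=24, Z2→Elton 6·17=102, Z3→Elton 9·12=108, Z4→Elton 2·15=30, Z5→Elton 7·5=35, Z6→Wirral 5·6=30. Service 329; fixed 22; total 351.

Total cost: 351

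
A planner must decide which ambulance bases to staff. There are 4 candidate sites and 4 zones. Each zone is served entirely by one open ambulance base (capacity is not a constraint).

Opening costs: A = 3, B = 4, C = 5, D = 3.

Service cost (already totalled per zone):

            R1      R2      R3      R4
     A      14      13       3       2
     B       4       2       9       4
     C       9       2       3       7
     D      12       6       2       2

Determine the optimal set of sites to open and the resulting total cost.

Open B and D; minimum total cost 17.

For any fixed open set, each zone goes to its cheapest open site; total = fixed + service.
{B, D}: R1→B 4, R2→B 2, R3→D 2, R4→D 2. Service 10; fixed 7; total 17.
{A, B}: R1→B 4, R2→B 2, R3→A 3, R4→A 2. Service 11; fixed 7; total 18.
{A, B, D}: service 10 + fixed 10 = 20
{A, B, C, D}: service 10 + fixed 15 = 25
No other subset beats 17.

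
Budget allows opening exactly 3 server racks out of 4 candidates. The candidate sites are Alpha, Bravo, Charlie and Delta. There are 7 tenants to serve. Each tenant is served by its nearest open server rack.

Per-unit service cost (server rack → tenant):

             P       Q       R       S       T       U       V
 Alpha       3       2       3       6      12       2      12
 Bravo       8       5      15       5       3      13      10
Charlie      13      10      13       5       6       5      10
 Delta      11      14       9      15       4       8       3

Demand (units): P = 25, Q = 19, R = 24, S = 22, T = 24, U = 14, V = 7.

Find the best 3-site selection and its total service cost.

With exactly 3 open, each tenant uses its cheapest among the chosen.
{Alpha, Bravo, Delta}: P→Alpha 3·25=75, Q→Alpha 2·19=38, R→Alpha 3·24=72, S→Bravo 5·22=110, T→Bravo 3·24=72, U→Alpha 2·14=28, V→Delta 3·7=21. Service cost 416.
{Alpha, Charlie, Delta}: service cost 440
{Alpha, Bravo, Charlie}: service cost 465
Among all 4 size-3 choices, {Alpha, Bravo, Delta} is lowest.

Choose Alpha, Bravo and Delta; total service cost 416.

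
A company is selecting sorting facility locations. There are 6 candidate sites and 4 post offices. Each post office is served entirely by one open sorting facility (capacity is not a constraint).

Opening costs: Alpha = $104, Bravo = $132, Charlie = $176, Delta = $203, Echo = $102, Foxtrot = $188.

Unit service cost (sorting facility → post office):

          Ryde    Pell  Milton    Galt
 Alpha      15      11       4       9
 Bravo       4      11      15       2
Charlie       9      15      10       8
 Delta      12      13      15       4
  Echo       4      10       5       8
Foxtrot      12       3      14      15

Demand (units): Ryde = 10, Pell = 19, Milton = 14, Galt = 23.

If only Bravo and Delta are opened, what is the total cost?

Each post office is assigned to its cheapest site among the open ones.
{Bravo, Delta}: Ryde→Bravo 4·10=40, Pell→Bravo 11·19=209, Milton→Bravo 15·14=210, Galt→Bravo 2·23=46. Service 505; fixed 335; total 840.

Total cost: 840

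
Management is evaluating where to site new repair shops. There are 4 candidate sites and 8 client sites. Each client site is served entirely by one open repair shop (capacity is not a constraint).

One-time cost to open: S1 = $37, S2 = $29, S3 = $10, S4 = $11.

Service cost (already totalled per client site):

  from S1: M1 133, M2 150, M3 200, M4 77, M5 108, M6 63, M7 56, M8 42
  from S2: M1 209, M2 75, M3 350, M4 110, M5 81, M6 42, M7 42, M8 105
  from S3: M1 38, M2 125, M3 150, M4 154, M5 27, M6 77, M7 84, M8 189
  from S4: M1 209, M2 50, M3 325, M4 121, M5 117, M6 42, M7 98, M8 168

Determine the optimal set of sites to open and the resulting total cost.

Open S1, S3 and S4; minimum total cost 540.

For any fixed open set, each client site goes to its cheapest open site; total = fixed + service.
{S1, S3, S4}: M1→S3 38, M2→S4 50, M3→S3 150, M4→S1 77, M5→S3 27, M6→S4 42, M7→S1 56, M8→S1 42. Service 482; fixed 58; total 540.
{S1, S2, S3, S4}: M1→S3 38, M2→S4 50, M3→S3 150, M4→S1 77, M5→S3 27, M6→S2 42, M7→S2 42, M8→S1 42. Service 468; fixed 87; total 555.
{S1, S2, S3}: M1→S3 38, M2→S2 75, M3→S3 150, M4→S1 77, M5→S3 27, M6→S2 42, M7→S2 42, M8→S1 42. Service 493; fixed 76; total 569.
{S3}: M1→S3 38, M2→S3 125, M3→S3 150, M4→S3 154, M5→S3 27, M6→S3 77, M7→S3 84, M8→S3 189. Service 844; fixed 10; total 854.
No other subset beats 540.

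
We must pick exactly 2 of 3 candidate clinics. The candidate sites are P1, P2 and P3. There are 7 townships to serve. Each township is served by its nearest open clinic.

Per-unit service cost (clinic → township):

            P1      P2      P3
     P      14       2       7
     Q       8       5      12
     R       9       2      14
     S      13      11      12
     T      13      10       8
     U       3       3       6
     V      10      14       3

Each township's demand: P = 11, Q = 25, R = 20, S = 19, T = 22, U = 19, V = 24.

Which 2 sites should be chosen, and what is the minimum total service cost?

With exactly 2 open, each township uses its cheapest among the chosen.
{P2, P3}: P→P2 2·11=22, Q→P2 5·25=125, R→P2 2·20=40, S→P2 11·19=209, T→P3 8·22=176, U→P2 3·19=57, V→P3 3·24=72. Service cost 701.
{P1, P2}: service cost 913
{P1, P3}: service cost 990
Among all 3 size-2 choices, {P2, P3} is lowest.

Choose P2 and P3; total service cost 701.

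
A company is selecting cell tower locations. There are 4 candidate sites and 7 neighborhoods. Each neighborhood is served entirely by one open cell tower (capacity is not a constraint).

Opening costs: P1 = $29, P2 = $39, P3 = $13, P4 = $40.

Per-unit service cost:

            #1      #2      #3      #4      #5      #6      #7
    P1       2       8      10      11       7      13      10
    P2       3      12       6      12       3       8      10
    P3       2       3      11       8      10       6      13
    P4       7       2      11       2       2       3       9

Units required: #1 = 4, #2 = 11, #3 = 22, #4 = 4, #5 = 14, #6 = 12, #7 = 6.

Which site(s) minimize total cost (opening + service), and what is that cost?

For any fixed open set, each neighborhood goes to its cheapest open site; total = fixed + service.
{P2, P4}: #1→P2 3·4=12, #2→P4 2·11=22, #3→P2 6·22=132, #4→P4 2·4=8, #5→P4 2·14=28, #6→P4 3·12=36, #7→P4 9·6=54. Service 292; fixed 79; total 371.
{P2, P3, P4}: #1→P3 2·4=8, #2→P4 2·11=22, #3→P2 6·22=132, #4→P4 2·4=8, #5→P4 2·14=28, #6→P4 3·12=36, #7→P4 9·6=54. Service 288; fixed 92; total 380.
{P1, P2, P4}: service 288 + fixed 108 = 396
{P1, P2, P3, P4}: #1→P1 2·4=8, #2→P4 2·11=22, #3→P2 6·22=132, #4→P4 2·4=8, #5→P4 2·14=28, #6→P4 3·12=36, #7→P4 9·6=54. Service 288; fixed 121; total 409.
No other subset beats 371.

Open P2 and P4; minimum total cost 371.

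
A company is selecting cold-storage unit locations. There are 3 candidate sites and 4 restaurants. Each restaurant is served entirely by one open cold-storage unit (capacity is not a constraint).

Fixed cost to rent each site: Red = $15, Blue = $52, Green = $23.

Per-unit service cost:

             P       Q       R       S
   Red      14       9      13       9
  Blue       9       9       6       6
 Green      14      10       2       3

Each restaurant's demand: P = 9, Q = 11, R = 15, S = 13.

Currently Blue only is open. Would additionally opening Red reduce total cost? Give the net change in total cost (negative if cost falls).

Current service cost with {Blue}: 348.
Adding Red: each restaurant re-picks its cheapest; new service cost 348, saving 0.
Extra fixed cost: 15. Net change = 15 − 0 = 15.
(Totals: 400 → 415.)

No — net change +15 (cost rises by 15).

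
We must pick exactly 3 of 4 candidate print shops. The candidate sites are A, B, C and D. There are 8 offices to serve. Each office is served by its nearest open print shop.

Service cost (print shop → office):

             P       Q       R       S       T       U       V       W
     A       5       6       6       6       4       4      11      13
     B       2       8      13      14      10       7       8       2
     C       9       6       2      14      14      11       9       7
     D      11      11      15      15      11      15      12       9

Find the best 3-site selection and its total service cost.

With exactly 3 open, each office uses its cheapest among the chosen.
{A, B, C}: P→B 2, Q→A 6, R→C 2, S→A 6, T→A 4, U→A 4, V→B 8, W→B 2. Service cost 34.
{A, B, D}: service cost 38
{A, C, D}: service cost 43
Among all 4 size-3 choices, {A, B, C} is lowest.

Choose A, B and C; total service cost 34.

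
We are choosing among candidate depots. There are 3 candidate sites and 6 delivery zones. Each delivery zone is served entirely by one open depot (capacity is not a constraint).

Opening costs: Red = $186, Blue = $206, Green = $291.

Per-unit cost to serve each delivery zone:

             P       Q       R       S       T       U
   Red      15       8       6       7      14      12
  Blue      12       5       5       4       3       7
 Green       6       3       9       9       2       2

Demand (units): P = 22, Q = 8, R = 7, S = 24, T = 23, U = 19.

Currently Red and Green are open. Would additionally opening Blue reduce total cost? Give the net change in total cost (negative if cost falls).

Current service cost with {Red, Green}: 450.
Adding Blue: each delivery zone re-picks its cheapest; new service cost 371, saving 79.
Extra fixed cost: 206. Net change = 206 − 79 = 127.
(Totals: 927 → 1054.)

No — net change +127 (cost rises by 127).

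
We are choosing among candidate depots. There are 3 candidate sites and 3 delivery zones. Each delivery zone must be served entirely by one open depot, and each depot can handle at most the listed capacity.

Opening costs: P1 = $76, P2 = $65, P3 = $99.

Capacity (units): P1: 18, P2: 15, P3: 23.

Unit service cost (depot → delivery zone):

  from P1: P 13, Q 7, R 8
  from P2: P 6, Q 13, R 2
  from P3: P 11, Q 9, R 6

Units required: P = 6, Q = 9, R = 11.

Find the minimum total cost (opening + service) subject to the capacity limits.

Open {P1, P2}: P→P1 13·6=78, Q→P1 7·9=63, R→P2 2·11=22.
Loads: P1 carries 15/18, P2 carries 11/15. Service 163; fixed 141; total 304.
Next best feasible plan costs 333.

Minimum total cost: 304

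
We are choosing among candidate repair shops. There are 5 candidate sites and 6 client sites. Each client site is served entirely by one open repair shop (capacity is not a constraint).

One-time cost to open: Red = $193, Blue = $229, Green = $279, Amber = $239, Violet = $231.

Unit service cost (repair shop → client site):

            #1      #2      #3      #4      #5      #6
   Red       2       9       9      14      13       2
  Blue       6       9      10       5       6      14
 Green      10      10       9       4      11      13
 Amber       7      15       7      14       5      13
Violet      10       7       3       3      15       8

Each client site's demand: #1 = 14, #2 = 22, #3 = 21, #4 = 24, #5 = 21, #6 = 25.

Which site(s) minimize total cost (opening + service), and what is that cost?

Open Red and Violet; minimum total cost 1064.

For any fixed open set, each client site goes to its cheapest open site; total = fixed + service.
{Red, Violet}: #1→Red 2·14=28, #2→Violet 7·22=154, #3→Violet 3·21=63, #4→Violet 3·24=72, #5→Red 13·21=273, #6→Red 2·25=50. Service 640; fixed 424; total 1064.
{Red, Blue}: #1→Red 2·14=28, #2→Red 9·22=198, #3→Red 9·21=189, #4→Blue 5·24=120, #5→Blue 6·21=126, #6→Red 2·25=50. Service 711; fixed 422; total 1133.
{Red, Amber, Violet}: #1→Red 2·14=28, #2→Violet 7·22=154, #3→Violet 3·21=63, #4→Violet 3·24=72, #5→Amber 5·21=105, #6→Red 2·25=50. Service 472; fixed 663; total 1135.
{Red, Blue, Green, Amber, Violet}: #1→Red 2·14=28, #2→Violet 7·22=154, #3→Violet 3·21=63, #4→Violet 3·24=72, #5→Amber 5·21=105, #6→Red 2·25=50. Service 472; fixed 1171; total 1643.
No other subset beats 1064.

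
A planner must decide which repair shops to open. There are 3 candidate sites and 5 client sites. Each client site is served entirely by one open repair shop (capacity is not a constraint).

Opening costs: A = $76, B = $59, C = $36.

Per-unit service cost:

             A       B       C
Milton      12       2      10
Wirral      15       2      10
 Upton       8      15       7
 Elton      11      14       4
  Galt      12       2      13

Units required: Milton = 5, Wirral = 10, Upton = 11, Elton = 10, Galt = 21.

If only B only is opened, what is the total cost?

Total cost: 436

Each client site is assigned to its cheapest site among the open ones.
{B}: Milton→B 2·5=10, Wirral→B 2·10=20, Upton→B 15·11=165, Elton→B 14·10=140, Galt→B 2·21=42. Service 377; fixed 59; total 436.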